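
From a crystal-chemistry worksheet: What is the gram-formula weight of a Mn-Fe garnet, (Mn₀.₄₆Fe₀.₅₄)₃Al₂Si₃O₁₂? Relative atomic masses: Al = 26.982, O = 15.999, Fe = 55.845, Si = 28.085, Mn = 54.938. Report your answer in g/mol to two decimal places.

M = 1.38·54.938 + 1.62·55.845 + 2·26.982 + 3·28.085 + 12·15.999

496.49 g/mol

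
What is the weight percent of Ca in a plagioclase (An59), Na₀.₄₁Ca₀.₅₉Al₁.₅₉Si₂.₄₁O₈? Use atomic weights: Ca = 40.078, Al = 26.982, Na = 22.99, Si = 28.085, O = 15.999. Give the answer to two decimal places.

8.70 mass %

M(Na₀.₄₁Ca₀.₅₉Al₁.₅₉Si₂.₄₁O₈) = 271.650 g/mol.
Ca contributes 0.59 × 40.078 = 23.646 g per mole.
23.646/271.650 = 0.0870 → 8.70%.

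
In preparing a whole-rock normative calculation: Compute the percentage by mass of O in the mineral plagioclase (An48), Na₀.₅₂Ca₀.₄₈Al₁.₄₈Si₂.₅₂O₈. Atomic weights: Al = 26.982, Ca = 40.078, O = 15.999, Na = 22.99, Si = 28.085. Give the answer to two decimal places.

Formula mass = 0.52·22.99 + 0.48·40.078 + 1.48·26.982 + 2.52·28.085 + 8·15.999 = 269.892 g/mol, of which 127.992 g is O.
So O makes up 127.992/269.892 = 0.4742 of the mass, i.e. 47.42%.

47.42 mass %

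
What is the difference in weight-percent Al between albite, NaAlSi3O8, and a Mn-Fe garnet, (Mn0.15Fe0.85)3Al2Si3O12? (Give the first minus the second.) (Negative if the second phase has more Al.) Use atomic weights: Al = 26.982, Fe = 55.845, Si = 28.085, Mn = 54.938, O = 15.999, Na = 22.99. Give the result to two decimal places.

-0.56 percentage points

M(NaAlSi3O8) = 262.219 g/mol, so wt% Al = 26.982/262.219 × 100 = 10.29%.
M((Mn0.15Fe0.85)3Al2Si3O12) = 497.334 g/mol, so wt% Al = 53.964/497.334 × 100 = 10.85%.
10.29 − 10.85 = -0.56 pp.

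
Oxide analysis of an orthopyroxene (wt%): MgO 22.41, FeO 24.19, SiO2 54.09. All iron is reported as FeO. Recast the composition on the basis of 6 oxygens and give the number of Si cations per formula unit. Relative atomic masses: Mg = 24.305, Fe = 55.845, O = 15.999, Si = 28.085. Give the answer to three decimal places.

2.006 Si apfu

MgO (M=40.304): mol = 0.55602; Mg = 0.55602, O = 0.55602.
FeO (M=71.844): mol = 0.33670; Fe = 0.33670, O = 0.33670.
SiO2 (M=60.083): mol = 0.90025; Si = 0.90025, O = 1.80050.
ΣO = 2.69322; factor = 6/ΣO = 2.22782.
Si apfu = 0.90025 × 2.22782 = 2.006.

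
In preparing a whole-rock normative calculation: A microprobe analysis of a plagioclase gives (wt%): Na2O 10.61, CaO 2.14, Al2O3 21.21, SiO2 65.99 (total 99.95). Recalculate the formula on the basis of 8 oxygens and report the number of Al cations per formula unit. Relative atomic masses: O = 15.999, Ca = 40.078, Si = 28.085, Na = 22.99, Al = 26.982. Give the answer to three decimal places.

10.61 wt% Na2O ÷ 61.979 g/mol = 0.17119 mol, giving 0.34238 Na and 0.17119 O.
2.14 wt% CaO ÷ 56.077 g/mol = 0.03816 mol, giving 0.03816 Ca and 0.03816 O.
21.21 wt% Al2O3 ÷ 101.961 g/mol = 0.20802 mol, giving 0.41604 Al and 0.62406 O.
65.99 wt% SiO2 ÷ 60.083 g/mol = 1.09831 mol, giving 1.09831 Si and 2.19662 O.
Oxygen sums to 3.03003; scaling by 8/3.03003 = 2.64024 puts the formula on 8 O.
Al: 0.41604 × 2.64024 = 1.098 atoms per formula unit.

1.098 Al apfu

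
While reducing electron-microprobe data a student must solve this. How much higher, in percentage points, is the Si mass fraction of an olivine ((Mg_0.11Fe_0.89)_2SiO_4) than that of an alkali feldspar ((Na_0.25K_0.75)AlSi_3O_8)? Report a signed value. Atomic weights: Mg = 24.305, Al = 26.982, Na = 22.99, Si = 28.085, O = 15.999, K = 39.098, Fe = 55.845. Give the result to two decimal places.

M((Mg_0.11Fe_0.89)_2SiO_4) = 196.832 g/mol, so wt% Si = 28.085/196.832 × 100 = 14.27%.
M((Na_0.25K_0.75)AlSi_3O_8) = 274.300 g/mol, so wt% Si = 84.255/274.300 × 100 = 30.72%.
14.27 − 30.72 = -16.45 pp.

-16.45 percentage points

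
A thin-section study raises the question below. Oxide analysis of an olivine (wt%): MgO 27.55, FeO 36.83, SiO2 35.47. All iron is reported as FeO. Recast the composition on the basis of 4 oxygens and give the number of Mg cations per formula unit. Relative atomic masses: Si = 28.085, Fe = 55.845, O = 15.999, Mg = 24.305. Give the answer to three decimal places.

1.150 Mg apfu

27.55 wt% MgO ÷ 40.304 g/mol = 0.68355 mol, giving 0.68355 Mg and 0.68355 O.
36.83 wt% FeO ÷ 71.844 g/mol = 0.51264 mol, giving 0.51264 Fe and 0.51264 O.
35.47 wt% SiO2 ÷ 60.083 g/mol = 0.59035 mol, giving 0.59035 Si and 1.18070 O.
Oxygen sums to 2.37689; scaling by 4/2.37689 = 1.68287 puts the formula on 4 O.
Mg: 0.68355 × 1.68287 = 1.150 atoms per formula unit.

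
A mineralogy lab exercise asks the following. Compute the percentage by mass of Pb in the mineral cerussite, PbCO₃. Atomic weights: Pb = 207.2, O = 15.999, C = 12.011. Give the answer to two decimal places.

M(PbCO₃) = 267.208 g/mol.
Pb contributes 1 × 207.2 = 207.200 g per mole.
207.200/267.208 = 0.7754 → 77.54%.

77.54 weight percent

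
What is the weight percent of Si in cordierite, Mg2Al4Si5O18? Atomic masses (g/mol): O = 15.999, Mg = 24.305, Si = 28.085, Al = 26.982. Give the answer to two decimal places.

Molar mass of Mg2Al4Si5O18: 2*24.305 + 4*26.982 + 5*28.085 + 18*15.999 = 584.945 g/mol.
Mass of Si per formula unit: 5 × 28.085 = 140.425 g.
Weight fraction Si = 140.425 / 584.945 = 0.2401.

24.01 mass %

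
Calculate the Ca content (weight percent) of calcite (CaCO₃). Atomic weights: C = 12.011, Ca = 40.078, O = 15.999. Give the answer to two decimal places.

40.04 weight percent

M(CaCO₃) = 100.086 g/mol.
Ca contributes 1 × 40.078 = 40.078 g per mole.
40.078/100.086 = 0.4004 → 40.04%.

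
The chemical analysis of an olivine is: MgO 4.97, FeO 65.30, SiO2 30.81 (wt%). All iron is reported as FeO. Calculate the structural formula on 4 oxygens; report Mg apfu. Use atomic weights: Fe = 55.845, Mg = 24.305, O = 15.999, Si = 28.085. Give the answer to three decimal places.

4.97 wt% MgO ÷ 40.304 g/mol = 0.12331 mol, giving 0.12331 Mg and 0.12331 O.
65.30 wt% FeO ÷ 71.844 g/mol = 0.90891 mol, giving 0.90891 Fe and 0.90891 O.
30.81 wt% SiO2 ÷ 60.083 g/mol = 0.51279 mol, giving 0.51279 Si and 1.02558 O.
Oxygen sums to 2.05780; scaling by 4/2.05780 = 1.94382 puts the formula on 4 O.
Mg: 0.12331 × 1.94382 = 0.240 atoms per formula unit.

0.240 Mg apfu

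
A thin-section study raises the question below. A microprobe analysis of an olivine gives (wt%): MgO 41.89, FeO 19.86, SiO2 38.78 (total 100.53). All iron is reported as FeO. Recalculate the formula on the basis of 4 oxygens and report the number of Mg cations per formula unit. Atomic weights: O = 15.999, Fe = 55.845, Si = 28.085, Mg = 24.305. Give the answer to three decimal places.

MgO: 41.89/40.304 = 1.03935 mol → 1.03935 mol Mg, 1.03935 mol O.
FeO: 19.86/71.844 = 0.27643 mol → 0.27643 mol Fe, 0.27643 mol O.
SiO2: 38.78/60.083 = 0.64544 mol → 0.64544 mol Si, 1.29088 mol O.
Total oxygen = 2.60666 mol. Normalization factor = 4/2.60666 = 1.53453.
Mg per 4 O = 1.03935 × 1.53453 = 1.595.

1.595 Mg apfu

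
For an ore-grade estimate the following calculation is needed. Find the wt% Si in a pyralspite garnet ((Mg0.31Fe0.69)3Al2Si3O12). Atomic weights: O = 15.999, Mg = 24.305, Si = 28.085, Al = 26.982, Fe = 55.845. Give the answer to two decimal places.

Molar mass of (Mg0.31Fe0.69)3Al2Si3O12: 0.93*24.305 + 2.07*55.845 + 2*26.982 + 3*28.085 + 12*15.999 = 468.410 g/mol.
Mass of Si per formula unit: 3 × 28.085 = 84.255 g.
Weight fraction Si = 84.255 / 468.410 = 0.1799.

17.99 mass %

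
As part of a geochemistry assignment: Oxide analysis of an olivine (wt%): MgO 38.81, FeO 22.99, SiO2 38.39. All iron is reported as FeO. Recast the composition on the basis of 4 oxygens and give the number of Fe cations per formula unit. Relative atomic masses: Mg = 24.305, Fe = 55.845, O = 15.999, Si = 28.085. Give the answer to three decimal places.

0.500 Fe apfu

MgO (M=40.304): mol = 0.96293; Mg = 0.96293, O = 0.96293.
FeO (M=71.844): mol = 0.32000; Fe = 0.32000, O = 0.32000.
SiO2 (M=60.083): mol = 0.63895; Si = 0.63895, O = 1.27790.
ΣO = 2.56083; factor = 4/ΣO = 1.56199.
Fe apfu = 0.32000 × 1.56199 = 0.500.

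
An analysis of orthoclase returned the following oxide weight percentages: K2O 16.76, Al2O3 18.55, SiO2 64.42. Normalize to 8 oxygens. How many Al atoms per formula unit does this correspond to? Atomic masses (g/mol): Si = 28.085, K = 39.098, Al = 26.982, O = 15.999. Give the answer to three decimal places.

1.015 Al apfu

K2O (M=94.195): mol = 0.17793; K = 0.35586, O = 0.17793.
Al2O3 (M=101.961): mol = 0.18193; Al = 0.36386, O = 0.54579.
SiO2 (M=60.083): mol = 1.07218; Si = 1.07218, O = 2.14436.
ΣO = 2.86808; factor = 8/ΣO = 2.78932.
Al apfu = 0.36386 × 2.78932 = 1.015.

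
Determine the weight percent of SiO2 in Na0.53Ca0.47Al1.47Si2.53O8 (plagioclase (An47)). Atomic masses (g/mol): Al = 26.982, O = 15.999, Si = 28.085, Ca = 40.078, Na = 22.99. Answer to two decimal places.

56.36 wt%

M(Na0.53Ca0.47Al1.47Si2.53O8) = 269.732 g/mol; M(SiO2) = 60.083 g/mol.
Moles SiO2 per formula unit = 2.53 Si ÷ 1 = 2.5300.
SiO2 fraction = (2.5300 × 60.083) / 269.732 = 152.010/269.732 = 0.5636.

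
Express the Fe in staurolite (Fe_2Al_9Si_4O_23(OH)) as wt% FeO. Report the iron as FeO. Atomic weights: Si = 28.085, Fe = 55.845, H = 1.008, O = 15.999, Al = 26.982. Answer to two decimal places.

16.87 wt%

M(Fe_2Al_9Si_4O_23(OH)) = 851.852 g/mol; M(FeO) = 71.844 g/mol.
Moles FeO per formula unit = 2 Fe ÷ 1 = 2.0000.
FeO fraction = (2.0000 × 71.844) / 851.852 = 143.688/851.852 = 0.1687.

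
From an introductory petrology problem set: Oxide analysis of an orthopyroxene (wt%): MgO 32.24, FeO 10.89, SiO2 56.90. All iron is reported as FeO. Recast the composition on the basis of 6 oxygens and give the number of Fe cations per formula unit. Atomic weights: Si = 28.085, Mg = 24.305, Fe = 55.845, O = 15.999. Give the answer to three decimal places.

32.24 wt% MgO ÷ 40.304 g/mol = 0.79992 mol, giving 0.79992 Mg and 0.79992 O.
10.89 wt% FeO ÷ 71.844 g/mol = 0.15158 mol, giving 0.15158 Fe and 0.15158 O.
56.90 wt% SiO2 ÷ 60.083 g/mol = 0.94702 mol, giving 0.94702 Si and 1.89404 O.
Oxygen sums to 2.84554; scaling by 6/2.84554 = 2.10856 puts the formula on 6 O.
Fe: 0.15158 × 2.10856 = 0.320 atoms per formula unit.

0.320 Fe apfu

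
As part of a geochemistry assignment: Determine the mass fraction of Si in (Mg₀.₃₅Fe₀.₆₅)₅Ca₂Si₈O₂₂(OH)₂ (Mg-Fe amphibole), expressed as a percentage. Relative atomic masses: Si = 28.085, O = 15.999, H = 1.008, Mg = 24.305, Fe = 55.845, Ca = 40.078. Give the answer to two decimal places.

24.56 mass %

Formula mass = 1.75·24.305 + 3.25·55.845 + 2·40.078 + 8·28.085 + 24·15.999 + 2·1.008 = 914.858 g/mol, of which 224.680 g is Si.
So Si makes up 224.680/914.858 = 0.2456 of the mass, i.e. 24.56%.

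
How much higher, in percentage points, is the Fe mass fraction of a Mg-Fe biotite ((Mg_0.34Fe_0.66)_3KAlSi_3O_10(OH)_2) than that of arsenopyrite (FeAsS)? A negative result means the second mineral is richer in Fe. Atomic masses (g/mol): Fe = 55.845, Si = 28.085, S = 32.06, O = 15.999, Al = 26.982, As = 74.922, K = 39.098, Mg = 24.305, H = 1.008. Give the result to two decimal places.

Fe in (Mg_0.34Fe_0.66)_3KAlSi_3O_10(OH)_2: molar mass 479.703 g/mol; 1.98×55.845 = 110.573 g → 23.05 wt%.
Fe in FeAsS: molar mass 162.827 g/mol; 1×55.845 = 55.845 g → 34.30 wt%.
Difference = 23.05 − 34.30 = -11.25 percentage points.

-11.25 percentage points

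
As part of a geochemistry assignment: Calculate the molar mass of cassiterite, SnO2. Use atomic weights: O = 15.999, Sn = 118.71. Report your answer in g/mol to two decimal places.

150.71 g/mol

M = 1(118.71) + 2(15.999)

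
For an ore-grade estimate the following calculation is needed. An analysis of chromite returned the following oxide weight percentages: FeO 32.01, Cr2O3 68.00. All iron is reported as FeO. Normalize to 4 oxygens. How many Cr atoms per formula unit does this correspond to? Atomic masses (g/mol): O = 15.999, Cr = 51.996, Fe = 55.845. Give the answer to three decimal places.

2.002 Cr apfu

32.01 wt% FeO ÷ 71.844 g/mol = 0.44555 mol, giving 0.44555 Fe and 0.44555 O.
68.00 wt% Cr2O3 ÷ 151.989 g/mol = 0.44740 mol, giving 0.89480 Cr and 1.34220 O.
Oxygen sums to 1.78775; scaling by 4/1.78775 = 2.23745 puts the formula on 4 O.
Cr: 0.89480 × 2.23745 = 2.002 atoms per formula unit.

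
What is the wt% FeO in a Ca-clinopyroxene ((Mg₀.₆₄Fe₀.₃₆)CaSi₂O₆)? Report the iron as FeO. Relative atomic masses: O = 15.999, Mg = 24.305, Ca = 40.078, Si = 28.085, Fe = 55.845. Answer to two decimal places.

M((Mg₀.₆₄Fe₀.₃₆)CaSi₂O₆) = 227.901 g/mol; M(FeO) = 71.844 g/mol.
Moles FeO per formula unit = 0.36 Fe ÷ 1 = 0.3600.
FeO fraction = (0.3600 × 71.844) / 227.901 = 25.864/227.901 = 0.1135.

11.35 wt%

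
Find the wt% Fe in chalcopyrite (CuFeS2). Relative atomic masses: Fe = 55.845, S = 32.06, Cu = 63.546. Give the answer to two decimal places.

30.43 mass %

Formula mass = 1*63.546 + 1*55.845 + 2*32.06 = 183.511 g/mol, of which 55.845 g is Fe.
So Fe makes up 55.845/183.511 = 0.3043 of the mass, i.e. 30.43%.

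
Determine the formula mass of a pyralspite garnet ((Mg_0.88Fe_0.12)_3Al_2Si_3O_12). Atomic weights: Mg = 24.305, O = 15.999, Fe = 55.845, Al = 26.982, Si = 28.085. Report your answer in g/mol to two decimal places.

The formula mass is the sum 2.64×24.305 + 0.36×55.845 + 2×26.982 + 3×28.085 + 12×15.999.

414.48 g/mol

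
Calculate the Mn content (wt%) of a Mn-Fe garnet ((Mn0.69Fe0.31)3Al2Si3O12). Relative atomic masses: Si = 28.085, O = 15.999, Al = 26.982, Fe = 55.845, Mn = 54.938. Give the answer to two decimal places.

22.93 wt%

M((Mn0.69Fe0.31)3Al2Si3O12) = 495.865 g/mol.
Mn contributes 2.07 × 54.938 = 113.722 g per mole.
113.722/495.865 = 0.2293 → 22.93%.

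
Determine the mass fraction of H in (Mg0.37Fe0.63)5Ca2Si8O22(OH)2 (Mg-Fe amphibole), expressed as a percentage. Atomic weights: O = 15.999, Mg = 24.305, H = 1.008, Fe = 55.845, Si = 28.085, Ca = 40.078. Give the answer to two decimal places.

Molar mass of (Mg0.37Fe0.63)5Ca2Si8O22(OH)2: 1.85×24.305 + 3.15×55.845 + 2×40.078 + 8×28.085 + 24×15.999 + 2×1.008 = 911.704 g/mol.
Mass of H per formula unit: 2 × 1.008 = 2.016 g.
Weight fraction H = 2.016 / 911.704 = 0.0022.

0.22 wt%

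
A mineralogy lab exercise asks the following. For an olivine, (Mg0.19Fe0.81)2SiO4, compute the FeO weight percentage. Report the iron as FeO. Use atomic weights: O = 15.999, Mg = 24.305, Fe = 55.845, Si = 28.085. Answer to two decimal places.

Molar mass of (Mg0.19Fe0.81)2SiO4 = 0.38*24.305 + 1.62*55.845 + 1*28.085 + 4*15.999 = 191.786 g/mol.
Each formula unit contains 1.62 Fe, equivalent to 1.62/1 = 1.6200 mol FeO.
M(FeO) = 1×55.845 + 1×15.999 = 71.844 g/mol.
Mass of FeO per formula unit = 1.6200 × 71.844 = 116.387 g.
FeO wt% = 116.387 / 191.786 × 100 = 60.69%.

60.69 wt%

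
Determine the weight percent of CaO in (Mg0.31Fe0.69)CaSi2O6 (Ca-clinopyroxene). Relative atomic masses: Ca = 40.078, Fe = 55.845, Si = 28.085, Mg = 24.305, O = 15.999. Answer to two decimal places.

23.53 wt%

M((Mg0.31Fe0.69)CaSi2O6) = 238.310 g/mol; M(CaO) = 56.077 g/mol.
Moles CaO per formula unit = 1 Ca ÷ 1 = 1.0000.
CaO fraction = (1.0000 × 56.077) / 238.310 = 56.077/238.310 = 0.2353.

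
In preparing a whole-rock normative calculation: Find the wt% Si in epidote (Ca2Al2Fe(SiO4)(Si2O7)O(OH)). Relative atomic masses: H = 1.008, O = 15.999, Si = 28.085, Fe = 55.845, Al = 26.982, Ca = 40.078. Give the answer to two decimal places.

Formula mass = 2×40.078 + 2×26.982 + 1×55.845 + 3×28.085 + 13×15.999 + 1×1.008 = 483.215 g/mol, of which 84.255 g is Si.
So Si makes up 84.255/483.215 = 0.1744 of the mass, i.e. 17.44%.

17.44 mass %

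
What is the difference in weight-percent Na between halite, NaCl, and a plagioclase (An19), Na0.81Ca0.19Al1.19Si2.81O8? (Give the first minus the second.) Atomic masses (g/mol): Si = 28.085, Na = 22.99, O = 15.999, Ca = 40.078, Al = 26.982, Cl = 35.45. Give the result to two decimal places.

First mineral: 22.990 g Na in 58.440 g formula = 39.34 wt% Na.
Second mineral: 18.622 g Na in 265.256 g formula = 7.02 wt% Na.
39.34% − 7.02% gives a difference of 32.32 percentage points.

32.32 percentage points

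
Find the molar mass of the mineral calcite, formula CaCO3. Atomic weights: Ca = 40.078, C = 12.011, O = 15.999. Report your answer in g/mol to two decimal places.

The formula mass is the sum 1(40.078) + 1(12.011) + 3(15.999).

100.09 g/mol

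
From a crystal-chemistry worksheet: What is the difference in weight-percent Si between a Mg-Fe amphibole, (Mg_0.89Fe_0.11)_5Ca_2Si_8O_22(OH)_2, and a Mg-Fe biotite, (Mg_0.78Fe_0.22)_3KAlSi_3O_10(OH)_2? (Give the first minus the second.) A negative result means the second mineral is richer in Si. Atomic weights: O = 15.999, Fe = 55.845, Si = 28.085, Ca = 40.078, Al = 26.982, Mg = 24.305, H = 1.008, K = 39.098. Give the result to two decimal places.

First mineral: 224.680 g Si in 829.700 g formula = 27.08 wt% Si.
Second mineral: 84.255 g Si in 438.070 g formula = 19.23 wt% Si.
27.08% − 19.23% gives a difference of 7.85 percentage points.

7.85 percentage points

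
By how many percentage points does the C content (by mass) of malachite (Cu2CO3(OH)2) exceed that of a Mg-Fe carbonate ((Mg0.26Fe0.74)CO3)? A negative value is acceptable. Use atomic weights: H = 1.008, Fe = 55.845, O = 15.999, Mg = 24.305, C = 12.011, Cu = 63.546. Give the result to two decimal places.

First mineral: 12.011 g C in 221.114 g formula = 5.43 wt% C.
Second mineral: 12.011 g C in 107.653 g formula = 11.16 wt% C.
5.43% − 11.16% gives a difference of -5.73 percentage points.

-5.73 percentage points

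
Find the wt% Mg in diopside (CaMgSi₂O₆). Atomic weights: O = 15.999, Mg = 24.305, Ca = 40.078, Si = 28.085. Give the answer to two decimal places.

Molar mass of CaMgSi₂O₆: 1×40.078 + 1×24.305 + 2×28.085 + 6×15.999 = 216.547 g/mol.
Mass of Mg per formula unit: 1 × 24.305 = 24.305 g.
Weight fraction Mg = 24.305 / 216.547 = 0.1122.

11.22 weight percent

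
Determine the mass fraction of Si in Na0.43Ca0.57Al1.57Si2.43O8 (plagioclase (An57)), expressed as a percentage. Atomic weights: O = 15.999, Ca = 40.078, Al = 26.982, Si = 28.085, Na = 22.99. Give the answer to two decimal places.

Molar mass of Na0.43Ca0.57Al1.57Si2.43O8: 0.43*22.99 + 0.57*40.078 + 1.57*26.982 + 2.43*28.085 + 8*15.999 = 271.330 g/mol.
Mass of Si per formula unit: 2.43 × 28.085 = 68.247 g.
Weight fraction Si = 68.247 / 271.330 = 0.2515.

25.15 weight percent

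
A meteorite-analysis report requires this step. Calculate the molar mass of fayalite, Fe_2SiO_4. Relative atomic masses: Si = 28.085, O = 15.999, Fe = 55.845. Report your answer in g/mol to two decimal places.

Fe: 2 × 55.845 = 111.6900
Si: 1 × 28.085 = 28.0850
O: 4 × 15.999 = 63.9960
Summing the contributions gives the formula mass.

203.77 g/mol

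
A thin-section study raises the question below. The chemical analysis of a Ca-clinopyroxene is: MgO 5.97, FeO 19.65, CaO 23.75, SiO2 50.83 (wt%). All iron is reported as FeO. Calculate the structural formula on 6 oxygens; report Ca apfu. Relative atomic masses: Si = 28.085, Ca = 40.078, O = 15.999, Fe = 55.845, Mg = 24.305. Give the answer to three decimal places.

1.002 Ca apfu

5.97 wt% MgO ÷ 40.304 g/mol = 0.14812 mol, giving 0.14812 Mg and 0.14812 O.
19.65 wt% FeO ÷ 71.844 g/mol = 0.27351 mol, giving 0.27351 Fe and 0.27351 O.
23.75 wt% CaO ÷ 56.077 g/mol = 0.42352 mol, giving 0.42352 Ca and 0.42352 O.
50.83 wt% SiO2 ÷ 60.083 g/mol = 0.84600 mol, giving 0.84600 Si and 1.69200 O.
Oxygen sums to 2.53715; scaling by 6/2.53715 = 2.36486 puts the formula on 6 O.
Ca: 0.42352 × 2.36486 = 1.002 atoms per formula unit.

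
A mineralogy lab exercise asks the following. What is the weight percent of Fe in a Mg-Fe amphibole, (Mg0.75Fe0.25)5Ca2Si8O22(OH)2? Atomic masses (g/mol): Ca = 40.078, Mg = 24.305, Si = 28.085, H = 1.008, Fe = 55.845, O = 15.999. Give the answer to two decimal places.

8.20 weight percent

M((Mg0.75Fe0.25)5Ca2Si8O22(OH)2) = 851.778 g/mol.
Fe contributes 1.25 × 55.845 = 69.806 g per mole.
69.806/851.778 = 0.0820 → 8.20%.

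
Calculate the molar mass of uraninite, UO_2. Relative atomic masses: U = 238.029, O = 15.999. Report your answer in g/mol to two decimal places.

270.03 g/mol

U: 1 × 238.029 = 238.0290
O: 2 × 15.999 = 31.9980
Summing the contributions gives the formula mass.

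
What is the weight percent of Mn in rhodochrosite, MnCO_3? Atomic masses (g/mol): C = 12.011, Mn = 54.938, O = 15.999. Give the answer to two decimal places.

47.79 weight percent

Formula mass = 1*54.938 + 1*12.011 + 3*15.999 = 114.946 g/mol, of which 54.938 g is Mn.
So Mn makes up 54.938/114.946 = 0.4779 of the mass, i.e. 47.79%.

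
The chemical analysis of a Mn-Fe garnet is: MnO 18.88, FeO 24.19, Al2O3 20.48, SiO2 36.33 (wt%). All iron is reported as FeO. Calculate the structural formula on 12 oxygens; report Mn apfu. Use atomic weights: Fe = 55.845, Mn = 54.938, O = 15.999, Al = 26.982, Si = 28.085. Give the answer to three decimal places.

MnO (M=70.937): mol = 0.26615; Mn = 0.26615, O = 0.26615.
FeO (M=71.844): mol = 0.33670; Fe = 0.33670, O = 0.33670.
Al2O3 (M=101.961): mol = 0.20086; Al = 0.40172, O = 0.60258.
SiO2 (M=60.083): mol = 0.60466; Si = 0.60466, O = 1.20932.
ΣO = 2.41475; factor = 12/ΣO = 4.96946.
Mn apfu = 0.26615 × 4.96946 = 1.323.

1.323 Mn apfu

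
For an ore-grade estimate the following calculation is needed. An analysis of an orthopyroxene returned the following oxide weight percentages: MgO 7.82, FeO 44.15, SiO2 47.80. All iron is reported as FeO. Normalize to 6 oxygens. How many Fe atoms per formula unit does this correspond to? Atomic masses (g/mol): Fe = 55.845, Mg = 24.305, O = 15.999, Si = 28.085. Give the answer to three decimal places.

1.537 Fe apfu

7.82 wt% MgO ÷ 40.304 g/mol = 0.19403 mol, giving 0.19403 Mg and 0.19403 O.
44.15 wt% FeO ÷ 71.844 g/mol = 0.61453 mol, giving 0.61453 Fe and 0.61453 O.
47.80 wt% SiO2 ÷ 60.083 g/mol = 0.79557 mol, giving 0.79557 Si and 1.59114 O.
Oxygen sums to 2.39970; scaling by 6/2.39970 = 2.50031 puts the formula on 6 O.
Fe: 0.61453 × 2.50031 = 1.537 atoms per formula unit.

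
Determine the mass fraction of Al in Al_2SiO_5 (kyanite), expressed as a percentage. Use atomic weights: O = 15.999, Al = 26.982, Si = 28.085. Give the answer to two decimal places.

Formula mass = 2*26.982 + 1*28.085 + 5*15.999 = 162.044 g/mol, of which 53.964 g is Al.
So Al makes up 53.964/162.044 = 0.3330 of the mass, i.e. 33.30%.

33.30 mass %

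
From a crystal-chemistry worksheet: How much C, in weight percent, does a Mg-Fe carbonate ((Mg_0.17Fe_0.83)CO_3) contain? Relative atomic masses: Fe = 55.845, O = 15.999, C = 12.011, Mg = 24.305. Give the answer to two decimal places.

10.87 weight percent

Formula mass = 0.17×24.305 + 0.83×55.845 + 1×12.011 + 3×15.999 = 110.491 g/mol, of which 12.011 g is C.
So C makes up 12.011/110.491 = 0.1087 of the mass, i.e. 10.87%.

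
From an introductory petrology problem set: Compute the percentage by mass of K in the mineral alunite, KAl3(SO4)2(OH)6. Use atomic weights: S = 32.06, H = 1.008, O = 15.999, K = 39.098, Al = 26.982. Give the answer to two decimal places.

9.44 weight percent

Molar mass of KAl3(SO4)2(OH)6: 1·39.098 + 3·26.982 + 2·32.06 + 14·15.999 + 6·1.008 = 414.198 g/mol.
Mass of K per formula unit: 1 × 39.098 = 39.098 g.
Weight fraction K = 39.098 / 414.198 = 0.0944.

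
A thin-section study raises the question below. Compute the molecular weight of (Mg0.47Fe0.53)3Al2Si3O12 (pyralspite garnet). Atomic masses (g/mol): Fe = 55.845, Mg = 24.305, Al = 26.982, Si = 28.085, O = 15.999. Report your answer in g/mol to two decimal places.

M = 1.41·24.305 + 1.59·55.845 + 2·26.982 + 3·28.085 + 12·15.999

453.27 g/mol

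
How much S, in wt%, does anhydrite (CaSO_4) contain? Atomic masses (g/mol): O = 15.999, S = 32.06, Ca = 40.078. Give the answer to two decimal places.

23.55 wt%

Molar mass of CaSO_4: 1×40.078 + 1×32.06 + 4×15.999 = 136.134 g/mol.
Mass of S per formula unit: 1 × 32.06 = 32.060 g.
Weight fraction S = 32.060 / 136.134 = 0.2355.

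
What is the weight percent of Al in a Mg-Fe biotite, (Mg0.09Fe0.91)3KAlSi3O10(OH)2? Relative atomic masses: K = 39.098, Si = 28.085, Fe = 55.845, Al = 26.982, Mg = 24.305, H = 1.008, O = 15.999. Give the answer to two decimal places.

M((Mg0.09Fe0.91)3KAlSi3O10(OH)2) = 503.358 g/mol.
Al contributes 1 × 26.982 = 26.982 g per mole.
26.982/503.358 = 0.0536 → 5.36%.

5.36 mass %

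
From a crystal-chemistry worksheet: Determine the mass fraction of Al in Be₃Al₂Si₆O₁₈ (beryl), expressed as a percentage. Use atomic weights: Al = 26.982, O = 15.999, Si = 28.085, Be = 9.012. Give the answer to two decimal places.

10.04 wt%

Molar mass of Be₃Al₂Si₆O₁₈: 3·9.012 + 2·26.982 + 6·28.085 + 18·15.999 = 537.492 g/mol.
Mass of Al per formula unit: 2 × 26.982 = 53.964 g.
Weight fraction Al = 53.964 / 537.492 = 0.1004.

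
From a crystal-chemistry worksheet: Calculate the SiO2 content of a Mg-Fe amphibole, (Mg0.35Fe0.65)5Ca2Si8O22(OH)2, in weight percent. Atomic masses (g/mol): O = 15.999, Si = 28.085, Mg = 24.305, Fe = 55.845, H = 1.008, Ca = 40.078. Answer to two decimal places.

M((Mg0.35Fe0.65)5Ca2Si8O22(OH)2) = 914.858 g/mol; M(SiO2) = 60.083 g/mol.
Moles SiO2 per formula unit = 8 Si ÷ 1 = 8.0000.
SiO2 fraction = (8.0000 × 60.083) / 914.858 = 480.664/914.858 = 0.5254.

52.54 wt%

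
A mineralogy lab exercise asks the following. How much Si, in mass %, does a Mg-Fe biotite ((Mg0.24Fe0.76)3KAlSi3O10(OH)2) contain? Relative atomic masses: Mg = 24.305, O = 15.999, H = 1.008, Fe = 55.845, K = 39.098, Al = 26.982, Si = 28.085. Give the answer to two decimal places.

Molar mass of (Mg0.24Fe0.76)3KAlSi3O10(OH)2: 0.72×24.305 + 2.28×55.845 + 1×39.098 + 1×26.982 + 3×28.085 + 12×15.999 + 2×1.008 = 489.165 g/mol.
Mass of Si per formula unit: 3 × 28.085 = 84.255 g.
Weight fraction Si = 84.255 / 489.165 = 0.1722.

17.22 mass %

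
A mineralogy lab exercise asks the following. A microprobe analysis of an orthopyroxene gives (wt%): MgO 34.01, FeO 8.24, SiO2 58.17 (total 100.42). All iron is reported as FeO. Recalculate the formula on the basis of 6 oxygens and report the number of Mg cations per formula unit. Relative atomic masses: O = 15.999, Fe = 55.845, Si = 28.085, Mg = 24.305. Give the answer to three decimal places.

MgO (M=40.304): mol = 0.84384; Mg = 0.84384, O = 0.84384.
FeO (M=71.844): mol = 0.11469; Fe = 0.11469, O = 0.11469.
SiO2 (M=60.083): mol = 0.96816; Si = 0.96816, O = 1.93632.
ΣO = 2.89485; factor = 6/ΣO = 2.07265.
Mg apfu = 0.84384 × 2.07265 = 1.749.

1.749 Mg apfu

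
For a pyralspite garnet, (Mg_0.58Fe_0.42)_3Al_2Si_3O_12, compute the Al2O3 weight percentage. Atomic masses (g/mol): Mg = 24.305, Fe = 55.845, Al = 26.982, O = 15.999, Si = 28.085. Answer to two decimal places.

23.02 wt%

Molar mass of (Mg_0.58Fe_0.42)_3Al_2Si_3O_12 = 1.74×24.305 + 1.26×55.845 + 2×26.982 + 3×28.085 + 12×15.999 = 442.862 g/mol.
Each formula unit contains 2 Al, equivalent to 2/2 = 1.0000 mol Al2O3.
M(Al2O3) = 2×26.982 + 3×15.999 = 101.961 g/mol.
Mass of Al2O3 per formula unit = 1.0000 × 101.961 = 101.961 g.
Al2O3 wt% = 101.961 / 442.862 × 100 = 23.02%.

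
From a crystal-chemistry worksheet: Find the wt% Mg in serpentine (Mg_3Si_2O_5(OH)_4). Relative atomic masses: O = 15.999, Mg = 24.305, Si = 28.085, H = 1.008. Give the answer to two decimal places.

26.31 weight percent

Formula mass = 3*24.305 + 2*28.085 + 9*15.999 + 4*1.008 = 277.108 g/mol, of which 72.915 g is Mg.
So Mg makes up 72.915/277.108 = 0.2631 of the mass, i.e. 26.31%.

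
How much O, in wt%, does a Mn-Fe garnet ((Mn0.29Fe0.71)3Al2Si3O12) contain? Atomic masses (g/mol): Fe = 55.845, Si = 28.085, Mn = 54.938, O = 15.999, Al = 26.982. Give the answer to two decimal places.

38.63 wt%

M((Mn0.29Fe0.71)3Al2Si3O12) = 496.953 g/mol.
O contributes 12 × 15.999 = 191.988 g per mole.
191.988/496.953 = 0.3863 → 38.63%.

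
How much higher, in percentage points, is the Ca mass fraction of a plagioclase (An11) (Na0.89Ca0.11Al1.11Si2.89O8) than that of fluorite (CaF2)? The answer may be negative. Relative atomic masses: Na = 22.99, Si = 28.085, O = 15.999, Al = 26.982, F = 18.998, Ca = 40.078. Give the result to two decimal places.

First mineral: 4.409 g Ca in 263.977 g formula = 1.67 wt% Ca.
Second mineral: 40.078 g Ca in 78.074 g formula = 51.33 wt% Ca.
1.67% − 51.33% gives a difference of -49.66 percentage points.

-49.66 percentage points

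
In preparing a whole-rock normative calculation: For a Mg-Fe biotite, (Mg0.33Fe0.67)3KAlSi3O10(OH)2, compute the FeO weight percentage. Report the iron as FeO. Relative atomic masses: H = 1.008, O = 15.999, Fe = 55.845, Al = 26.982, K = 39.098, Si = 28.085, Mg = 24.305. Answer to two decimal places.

Formula mass = 480.649 g/mol.
2.01 Fe → 2.0100 mol FeO per formula unit; M(FeO) = 71.844, so FeO mass = 144.406 g.
144.406/480.649 × 100 = 30.04 wt%.

30.04 wt%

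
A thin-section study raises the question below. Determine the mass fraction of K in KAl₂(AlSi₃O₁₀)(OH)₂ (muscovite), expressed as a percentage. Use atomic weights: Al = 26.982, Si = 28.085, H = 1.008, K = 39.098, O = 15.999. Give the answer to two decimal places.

9.82 mass %

M(KAl₂(AlSi₃O₁₀)(OH)₂) = 398.303 g/mol.
K contributes 1 × 39.098 = 39.098 g per mole.
39.098/398.303 = 0.0982 → 9.82%.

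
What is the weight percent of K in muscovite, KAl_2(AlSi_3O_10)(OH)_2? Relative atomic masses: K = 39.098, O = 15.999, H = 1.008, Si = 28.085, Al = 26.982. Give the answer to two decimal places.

M(KAl_2(AlSi_3O_10)(OH)_2) = 398.303 g/mol.
K contributes 1 × 39.098 = 39.098 g per mole.
39.098/398.303 = 0.0982 → 9.82%.

9.82 weight percent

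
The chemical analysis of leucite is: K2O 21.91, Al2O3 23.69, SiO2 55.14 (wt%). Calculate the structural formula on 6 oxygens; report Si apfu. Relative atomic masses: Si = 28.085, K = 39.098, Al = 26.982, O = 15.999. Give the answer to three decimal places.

1.991 Si apfu

K2O (M=94.195): mol = 0.23260; K = 0.46520, O = 0.23260.
Al2O3 (M=101.961): mol = 0.23234; Al = 0.46468, O = 0.69702.
SiO2 (M=60.083): mol = 0.91773; Si = 0.91773, O = 1.83546.
ΣO = 2.76508; factor = 6/ΣO = 2.16992.
Si apfu = 0.91773 × 2.16992 = 1.991.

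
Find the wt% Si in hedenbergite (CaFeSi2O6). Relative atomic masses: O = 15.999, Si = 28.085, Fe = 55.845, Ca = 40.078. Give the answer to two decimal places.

22.64 wt%

Molar mass of CaFeSi2O6: 1×40.078 + 1×55.845 + 2×28.085 + 6×15.999 = 248.087 g/mol.
Mass of Si per formula unit: 2 × 28.085 = 56.170 g.
Weight fraction Si = 56.170 / 248.087 = 0.2264.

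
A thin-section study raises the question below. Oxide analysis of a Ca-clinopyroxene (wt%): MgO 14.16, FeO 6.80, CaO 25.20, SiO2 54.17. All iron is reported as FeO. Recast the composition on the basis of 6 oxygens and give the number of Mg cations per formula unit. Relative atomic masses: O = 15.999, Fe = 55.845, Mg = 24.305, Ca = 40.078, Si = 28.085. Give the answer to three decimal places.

MgO (M=40.304): mol = 0.35133; Mg = 0.35133, O = 0.35133.
FeO (M=71.844): mol = 0.09465; Fe = 0.09465, O = 0.09465.
CaO (M=56.077): mol = 0.44938; Ca = 0.44938, O = 0.44938.
SiO2 (M=60.083): mol = 0.90159; Si = 0.90159, O = 1.80318.
ΣO = 2.69854; factor = 6/ΣO = 2.22342.
Mg apfu = 0.35133 × 2.22342 = 0.781.

0.781 Mg apfu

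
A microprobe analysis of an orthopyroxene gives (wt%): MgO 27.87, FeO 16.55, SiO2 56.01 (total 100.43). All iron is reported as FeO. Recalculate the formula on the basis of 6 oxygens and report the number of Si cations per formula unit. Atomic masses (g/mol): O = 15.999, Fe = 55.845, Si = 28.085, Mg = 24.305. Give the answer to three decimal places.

MgO: 27.87/40.304 = 0.69149 mol → 0.69149 mol Mg, 0.69149 mol O.
FeO: 16.55/71.844 = 0.23036 mol → 0.23036 mol Fe, 0.23036 mol O.
SiO2: 56.01/60.083 = 0.93221 mol → 0.93221 mol Si, 1.86442 mol O.
Total oxygen = 2.78627 mol. Normalization factor = 6/2.78627 = 2.15342.
Si per 6 O = 0.93221 × 2.15342 = 2.007.

2.007 Si apfu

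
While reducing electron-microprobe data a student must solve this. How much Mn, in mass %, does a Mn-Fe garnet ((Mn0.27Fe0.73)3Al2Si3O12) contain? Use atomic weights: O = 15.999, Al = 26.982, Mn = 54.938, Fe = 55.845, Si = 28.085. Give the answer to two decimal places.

Molar mass of (Mn0.27Fe0.73)3Al2Si3O12: 0.81×54.938 + 2.19×55.845 + 2×26.982 + 3×28.085 + 12×15.999 = 497.007 g/mol.
Mass of Mn per formula unit: 0.81 × 54.938 = 44.500 g.
Weight fraction Mn = 44.500 / 497.007 = 0.0895.

8.95 mass %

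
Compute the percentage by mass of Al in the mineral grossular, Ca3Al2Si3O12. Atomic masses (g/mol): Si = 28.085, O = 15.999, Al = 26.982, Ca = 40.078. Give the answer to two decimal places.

M(Ca3Al2Si3O12) = 450.441 g/mol.
Al contributes 2 × 26.982 = 53.964 g per mole.
53.964/450.441 = 0.1198 → 11.98%.

11.98 weight percent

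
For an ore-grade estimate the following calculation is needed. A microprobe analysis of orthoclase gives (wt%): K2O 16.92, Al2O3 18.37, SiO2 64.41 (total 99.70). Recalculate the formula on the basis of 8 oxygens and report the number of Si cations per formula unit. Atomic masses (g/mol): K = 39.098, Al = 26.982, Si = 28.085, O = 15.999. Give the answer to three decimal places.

K2O: 16.92/94.195 = 0.17963 mol → 0.35926 mol K, 0.17963 mol O.
Al2O3: 18.37/101.961 = 0.18017 mol → 0.36034 mol Al, 0.54051 mol O.
SiO2: 64.41/60.083 = 1.07202 mol → 1.07202 mol Si, 2.14404 mol O.
Total oxygen = 2.86418 mol. Normalization factor = 8/2.86418 = 2.79312.
Si per 8 O = 1.07202 × 2.79312 = 2.994.

2.994 Si apfu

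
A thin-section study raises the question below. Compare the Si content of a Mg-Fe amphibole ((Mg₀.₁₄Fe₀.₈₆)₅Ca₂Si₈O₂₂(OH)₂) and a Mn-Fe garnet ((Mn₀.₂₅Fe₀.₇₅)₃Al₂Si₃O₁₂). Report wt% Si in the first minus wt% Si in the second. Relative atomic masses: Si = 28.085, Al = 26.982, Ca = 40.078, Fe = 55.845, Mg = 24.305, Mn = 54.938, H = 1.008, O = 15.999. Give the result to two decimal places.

6.75 percentage points

First mineral: 224.680 g Si in 947.975 g formula = 23.70 wt% Si.
Second mineral: 84.255 g Si in 497.062 g formula = 16.95 wt% Si.
23.70% − 16.95% gives a difference of 6.75 percentage points.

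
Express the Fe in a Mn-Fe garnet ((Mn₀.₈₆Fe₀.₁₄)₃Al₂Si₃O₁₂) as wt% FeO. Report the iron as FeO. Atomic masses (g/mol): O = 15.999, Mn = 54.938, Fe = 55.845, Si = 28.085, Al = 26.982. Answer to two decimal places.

6.09 wt%

Molar mass of (Mn₀.₈₆Fe₀.₁₄)₃Al₂Si₃O₁₂ = 2.58×54.938 + 0.42×55.845 + 2×26.982 + 3×28.085 + 12×15.999 = 495.402 g/mol.
Each formula unit contains 0.42 Fe, equivalent to 0.42/1 = 0.4200 mol FeO.
M(FeO) = 1×55.845 + 1×15.999 = 71.844 g/mol.
Mass of FeO per formula unit = 0.4200 × 71.844 = 30.174 g.
FeO wt% = 30.174 / 495.402 × 100 = 6.09%.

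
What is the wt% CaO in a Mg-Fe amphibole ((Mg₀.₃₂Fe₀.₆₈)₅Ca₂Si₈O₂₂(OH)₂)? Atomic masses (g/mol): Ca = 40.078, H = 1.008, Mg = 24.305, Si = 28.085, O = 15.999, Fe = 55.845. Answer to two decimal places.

M((Mg₀.₃₂Fe₀.₆₈)₅Ca₂Si₈O₂₂(OH)₂) = 919.589 g/mol; M(CaO) = 56.077 g/mol.
Moles CaO per formula unit = 2 Ca ÷ 1 = 2.0000.
CaO fraction = (2.0000 × 56.077) / 919.589 = 112.154/919.589 = 0.1220.

12.20 wt%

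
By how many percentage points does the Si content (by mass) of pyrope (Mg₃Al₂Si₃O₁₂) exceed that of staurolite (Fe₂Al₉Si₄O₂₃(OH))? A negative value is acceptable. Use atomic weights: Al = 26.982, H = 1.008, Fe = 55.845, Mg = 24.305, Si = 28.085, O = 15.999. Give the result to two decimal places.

7.71 percentage points

Si in Mg₃Al₂Si₃O₁₂: molar mass 403.122 g/mol; 3×28.085 = 84.255 g → 20.90 wt%.
Si in Fe₂Al₉Si₄O₂₃(OH): molar mass 851.852 g/mol; 4×28.085 = 112.340 g → 13.19 wt%.
Difference = 20.90 − 13.19 = 7.71 percentage points.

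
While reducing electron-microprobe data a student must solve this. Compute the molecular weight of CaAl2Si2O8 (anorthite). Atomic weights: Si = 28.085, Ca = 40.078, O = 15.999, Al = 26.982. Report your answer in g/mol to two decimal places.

M = 1·40.078 + 2·26.982 + 2·28.085 + 8·15.999

278.20 g/mol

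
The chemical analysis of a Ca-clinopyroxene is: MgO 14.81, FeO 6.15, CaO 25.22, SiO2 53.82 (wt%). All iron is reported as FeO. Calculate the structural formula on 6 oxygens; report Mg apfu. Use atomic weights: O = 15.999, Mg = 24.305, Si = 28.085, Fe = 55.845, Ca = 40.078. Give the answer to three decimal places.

MgO: 14.81/40.304 = 0.36746 mol → 0.36746 mol Mg, 0.36746 mol O.
FeO: 6.15/71.844 = 0.08560 mol → 0.08560 mol Fe, 0.08560 mol O.
CaO: 25.22/56.077 = 0.44974 mol → 0.44974 mol Ca, 0.44974 mol O.
SiO2: 53.82/60.083 = 0.89576 mol → 0.89576 mol Si, 1.79152 mol O.
Total oxygen = 2.69432 mol. Normalization factor = 6/2.69432 = 2.22691.
Mg per 6 O = 0.36746 × 2.22691 = 0.818.

0.818 Mg apfu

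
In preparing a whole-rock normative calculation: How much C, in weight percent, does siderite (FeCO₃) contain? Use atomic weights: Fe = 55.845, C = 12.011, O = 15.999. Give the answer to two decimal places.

Formula mass = 1×55.845 + 1×12.011 + 3×15.999 = 115.853 g/mol, of which 12.011 g is C.
So C makes up 12.011/115.853 = 0.1037 of the mass, i.e. 10.37%.

10.37 weight percent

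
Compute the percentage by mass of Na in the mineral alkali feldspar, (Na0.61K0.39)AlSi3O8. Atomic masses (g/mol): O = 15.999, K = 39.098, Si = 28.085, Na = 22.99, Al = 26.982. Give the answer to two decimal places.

Molar mass of (Na0.61K0.39)AlSi3O8: 0.61*22.99 + 0.39*39.098 + 1*26.982 + 3*28.085 + 8*15.999 = 268.501 g/mol.
Mass of Na per formula unit: 0.61 × 22.99 = 14.024 g.
Weight fraction Na = 14.024 / 268.501 = 0.0522.

5.22 mass %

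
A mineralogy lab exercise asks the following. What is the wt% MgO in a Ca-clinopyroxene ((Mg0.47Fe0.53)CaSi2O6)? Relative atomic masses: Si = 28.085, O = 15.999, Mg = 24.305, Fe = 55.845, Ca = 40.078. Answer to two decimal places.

Molar mass of (Mg0.47Fe0.53)CaSi2O6 = 0.47×24.305 + 0.53×55.845 + 1×40.078 + 2×28.085 + 6×15.999 = 233.263 g/mol.
Each formula unit contains 0.47 Mg, equivalent to 0.47/1 = 0.4700 mol MgO.
M(MgO) = 1×24.305 + 1×15.999 = 40.304 g/mol.
Mass of MgO per formula unit = 0.4700 × 40.304 = 18.943 g.
MgO wt% = 18.943 / 233.263 × 100 = 8.12%.

8.12 wt%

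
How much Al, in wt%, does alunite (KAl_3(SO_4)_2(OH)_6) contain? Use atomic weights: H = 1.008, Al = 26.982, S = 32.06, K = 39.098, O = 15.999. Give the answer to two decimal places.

19.54 wt%

Formula mass = 1·39.098 + 3·26.982 + 2·32.06 + 14·15.999 + 6·1.008 = 414.198 g/mol, of which 80.946 g is Al.
So Al makes up 80.946/414.198 = 0.1954 of the mass, i.e. 19.54%.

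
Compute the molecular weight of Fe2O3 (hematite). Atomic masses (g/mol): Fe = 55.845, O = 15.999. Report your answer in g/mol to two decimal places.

159.69 g/mol

Fe: 2 × 55.845 = 111.6900
O: 3 × 15.999 = 47.9970
Summing the contributions gives the formula mass.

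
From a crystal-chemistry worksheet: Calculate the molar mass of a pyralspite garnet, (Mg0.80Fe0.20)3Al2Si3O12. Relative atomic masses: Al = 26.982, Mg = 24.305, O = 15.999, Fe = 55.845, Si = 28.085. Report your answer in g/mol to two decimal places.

M = 2.40*24.305 + 0.60*55.845 + 2*26.982 + 3*28.085 + 12*15.999

422.05 g/mol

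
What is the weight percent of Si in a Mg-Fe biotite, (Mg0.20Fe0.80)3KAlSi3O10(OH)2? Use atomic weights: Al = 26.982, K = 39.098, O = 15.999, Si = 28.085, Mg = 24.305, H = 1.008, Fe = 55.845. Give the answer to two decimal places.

M((Mg0.20Fe0.80)3KAlSi3O10(OH)2) = 492.950 g/mol.
Si contributes 3 × 28.085 = 84.255 g per mole.
84.255/492.950 = 0.1709 → 17.09%.

17.09 weight percent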